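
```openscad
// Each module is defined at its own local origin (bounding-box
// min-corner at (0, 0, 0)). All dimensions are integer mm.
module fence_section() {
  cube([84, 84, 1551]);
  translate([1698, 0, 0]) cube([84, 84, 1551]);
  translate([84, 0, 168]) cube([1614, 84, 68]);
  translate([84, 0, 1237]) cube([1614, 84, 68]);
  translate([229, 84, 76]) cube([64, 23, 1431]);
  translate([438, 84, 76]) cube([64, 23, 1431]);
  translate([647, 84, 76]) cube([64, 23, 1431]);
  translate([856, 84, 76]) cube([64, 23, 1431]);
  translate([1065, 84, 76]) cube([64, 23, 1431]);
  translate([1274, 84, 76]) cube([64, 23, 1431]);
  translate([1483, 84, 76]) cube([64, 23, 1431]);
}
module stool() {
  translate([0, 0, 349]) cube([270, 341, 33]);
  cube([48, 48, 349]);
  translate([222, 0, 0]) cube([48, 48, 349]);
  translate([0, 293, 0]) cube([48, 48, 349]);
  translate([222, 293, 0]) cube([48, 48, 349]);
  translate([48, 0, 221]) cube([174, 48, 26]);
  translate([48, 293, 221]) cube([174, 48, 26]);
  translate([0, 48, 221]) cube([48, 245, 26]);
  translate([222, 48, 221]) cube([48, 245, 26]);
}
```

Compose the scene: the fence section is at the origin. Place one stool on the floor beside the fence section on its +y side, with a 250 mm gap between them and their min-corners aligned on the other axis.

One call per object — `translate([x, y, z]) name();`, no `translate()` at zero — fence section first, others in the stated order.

fence_section();
translate([0, 357, 0]) stool();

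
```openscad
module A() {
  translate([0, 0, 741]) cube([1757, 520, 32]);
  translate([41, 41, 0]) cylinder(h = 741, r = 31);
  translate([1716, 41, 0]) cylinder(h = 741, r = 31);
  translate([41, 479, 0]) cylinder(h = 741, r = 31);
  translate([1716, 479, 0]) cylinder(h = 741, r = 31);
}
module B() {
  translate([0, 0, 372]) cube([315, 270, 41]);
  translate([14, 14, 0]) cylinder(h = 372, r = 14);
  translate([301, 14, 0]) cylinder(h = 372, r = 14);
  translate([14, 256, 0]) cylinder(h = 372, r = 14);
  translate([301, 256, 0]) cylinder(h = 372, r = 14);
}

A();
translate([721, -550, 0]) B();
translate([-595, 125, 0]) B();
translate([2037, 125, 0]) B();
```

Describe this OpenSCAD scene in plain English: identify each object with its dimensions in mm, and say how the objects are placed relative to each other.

A is a table: top 1757 mm (x) × 520 mm (y), 32 mm thick, upper face at z = 773 mm, on four round legs of 62 mm diameter, each leg's bounding box inset 10 mm from the nearest pair of top edges, running from z = 0 to the bottom of the top.

B is a four-legged stool. The seat is a 315×270×41 mm slab whose top surface is at z = 413 mm; four round legs, each 28 mm in diameter, run from the floor (z = 0) to the underside of the seat, each leg's axis is inset half a diameter from the nearest pair of seat edges (so the leg's bounding box is flush with the corner).

Three stools sit around the table at the −y, −x, +x sides.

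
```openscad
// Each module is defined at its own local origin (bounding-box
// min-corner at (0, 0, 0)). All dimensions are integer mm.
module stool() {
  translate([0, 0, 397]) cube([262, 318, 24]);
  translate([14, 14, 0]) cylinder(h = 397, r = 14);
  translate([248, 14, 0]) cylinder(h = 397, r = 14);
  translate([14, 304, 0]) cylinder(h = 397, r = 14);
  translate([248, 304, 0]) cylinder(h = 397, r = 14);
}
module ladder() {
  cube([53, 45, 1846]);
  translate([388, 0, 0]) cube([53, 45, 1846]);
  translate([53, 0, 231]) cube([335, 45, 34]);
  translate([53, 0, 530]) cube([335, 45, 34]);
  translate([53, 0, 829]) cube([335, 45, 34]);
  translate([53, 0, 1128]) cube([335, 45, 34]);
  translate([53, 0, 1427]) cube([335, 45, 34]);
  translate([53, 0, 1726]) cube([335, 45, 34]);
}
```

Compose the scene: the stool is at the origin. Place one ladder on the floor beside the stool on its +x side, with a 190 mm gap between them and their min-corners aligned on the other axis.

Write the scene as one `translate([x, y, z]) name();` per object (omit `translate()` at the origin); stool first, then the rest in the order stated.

stool();
translate([452, 0, 0]) ladder();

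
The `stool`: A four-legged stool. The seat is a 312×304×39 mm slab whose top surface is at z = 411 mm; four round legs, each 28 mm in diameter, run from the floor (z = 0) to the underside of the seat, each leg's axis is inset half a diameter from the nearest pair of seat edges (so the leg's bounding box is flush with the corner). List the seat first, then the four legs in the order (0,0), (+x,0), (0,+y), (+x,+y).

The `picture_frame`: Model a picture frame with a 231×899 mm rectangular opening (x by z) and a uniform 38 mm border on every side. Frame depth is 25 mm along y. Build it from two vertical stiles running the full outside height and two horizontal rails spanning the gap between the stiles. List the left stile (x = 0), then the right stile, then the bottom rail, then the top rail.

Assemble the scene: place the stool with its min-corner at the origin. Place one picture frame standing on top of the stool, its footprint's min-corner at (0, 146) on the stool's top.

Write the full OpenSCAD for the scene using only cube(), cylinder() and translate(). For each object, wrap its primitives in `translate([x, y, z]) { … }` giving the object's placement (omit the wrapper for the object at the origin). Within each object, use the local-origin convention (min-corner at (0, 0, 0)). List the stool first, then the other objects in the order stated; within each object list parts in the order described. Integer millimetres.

translate([0, 0, 372]) cube([312, 304, 39]);
translate([14, 14, 0]) cylinder(h = 372, r = 14);
translate([298, 14, 0]) cylinder(h = 372, r = 14);
translate([14, 290, 0]) cylinder(h = 372, r = 14);
translate([298, 290, 0]) cylinder(h = 372, r = 14);
translate([0, 146, 411]) {
  cube([38, 25, 975]);
  translate([269, 0, 0]) cube([38, 25, 975]);
  translate([38, 0, 0]) cube([231, 25, 38]);
  translate([38, 0, 937]) cube([231, 25, 38]);
}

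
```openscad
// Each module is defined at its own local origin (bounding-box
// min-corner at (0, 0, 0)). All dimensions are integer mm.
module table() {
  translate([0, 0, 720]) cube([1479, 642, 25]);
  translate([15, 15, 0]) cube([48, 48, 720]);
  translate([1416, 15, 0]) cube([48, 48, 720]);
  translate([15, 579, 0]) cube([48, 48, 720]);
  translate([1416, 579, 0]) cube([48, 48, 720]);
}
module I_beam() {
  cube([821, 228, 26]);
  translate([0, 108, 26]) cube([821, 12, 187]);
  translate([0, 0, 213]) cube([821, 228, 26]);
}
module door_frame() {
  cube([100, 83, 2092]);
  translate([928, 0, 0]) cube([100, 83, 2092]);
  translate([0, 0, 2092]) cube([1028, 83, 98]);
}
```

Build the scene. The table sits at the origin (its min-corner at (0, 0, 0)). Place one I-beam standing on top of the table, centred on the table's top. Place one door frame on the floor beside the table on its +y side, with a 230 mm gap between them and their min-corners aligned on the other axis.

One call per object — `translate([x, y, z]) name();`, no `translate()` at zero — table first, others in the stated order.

table();
translate([329, 207, 745]) I_beam();
translate([0, 872, 0]) door_frame();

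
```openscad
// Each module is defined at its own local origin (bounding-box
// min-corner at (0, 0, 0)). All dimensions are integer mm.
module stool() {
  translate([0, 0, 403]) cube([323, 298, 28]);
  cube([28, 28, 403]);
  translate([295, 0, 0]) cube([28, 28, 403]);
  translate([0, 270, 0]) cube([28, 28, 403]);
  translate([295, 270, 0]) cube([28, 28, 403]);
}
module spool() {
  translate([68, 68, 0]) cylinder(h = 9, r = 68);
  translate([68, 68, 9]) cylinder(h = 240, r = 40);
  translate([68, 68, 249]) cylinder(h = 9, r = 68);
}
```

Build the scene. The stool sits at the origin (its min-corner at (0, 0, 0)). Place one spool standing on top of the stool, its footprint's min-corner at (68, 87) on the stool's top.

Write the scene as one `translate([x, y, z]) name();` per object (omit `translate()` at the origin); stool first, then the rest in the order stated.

stool();
translate([68, 87, 431]) spool();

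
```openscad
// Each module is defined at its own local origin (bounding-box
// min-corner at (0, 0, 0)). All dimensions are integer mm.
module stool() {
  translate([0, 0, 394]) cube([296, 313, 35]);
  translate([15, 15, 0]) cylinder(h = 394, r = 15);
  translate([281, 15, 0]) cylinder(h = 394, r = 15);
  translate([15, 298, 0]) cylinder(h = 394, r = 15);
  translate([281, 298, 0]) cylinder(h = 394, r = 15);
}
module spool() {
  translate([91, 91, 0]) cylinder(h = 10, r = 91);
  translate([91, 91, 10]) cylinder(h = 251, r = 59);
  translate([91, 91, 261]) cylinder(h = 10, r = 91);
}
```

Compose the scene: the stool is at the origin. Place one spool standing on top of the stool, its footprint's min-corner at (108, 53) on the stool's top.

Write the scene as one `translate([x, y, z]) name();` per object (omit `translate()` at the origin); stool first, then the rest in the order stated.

stool();
translate([108, 53, 429]) spool();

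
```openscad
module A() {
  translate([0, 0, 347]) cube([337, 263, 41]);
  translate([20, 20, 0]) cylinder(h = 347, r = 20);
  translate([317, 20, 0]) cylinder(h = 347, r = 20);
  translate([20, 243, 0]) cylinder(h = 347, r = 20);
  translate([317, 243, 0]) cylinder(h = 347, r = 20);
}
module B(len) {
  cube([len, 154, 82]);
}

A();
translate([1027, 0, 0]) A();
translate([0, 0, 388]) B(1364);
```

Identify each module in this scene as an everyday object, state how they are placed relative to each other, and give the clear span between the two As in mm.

A is a stool. B is a beam. A beam spans the tops of two stools. The clear span between the two stools is 690 mm.

Second stool starts at x = 1027; first ends at x = 337; clear span = 1027 − 337 = 690 mm.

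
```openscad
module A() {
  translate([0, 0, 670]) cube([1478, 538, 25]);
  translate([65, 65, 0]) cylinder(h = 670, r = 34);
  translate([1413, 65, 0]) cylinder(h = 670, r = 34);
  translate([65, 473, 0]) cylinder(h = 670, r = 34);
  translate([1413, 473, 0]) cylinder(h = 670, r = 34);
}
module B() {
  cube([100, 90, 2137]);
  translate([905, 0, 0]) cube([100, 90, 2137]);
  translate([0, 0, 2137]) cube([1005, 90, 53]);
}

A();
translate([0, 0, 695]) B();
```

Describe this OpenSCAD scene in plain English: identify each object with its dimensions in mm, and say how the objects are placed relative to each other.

A is a table: top 1478 mm (x) × 538 mm (y), 25 mm thick, upper face at z = 695 mm, on four round legs of 68 mm diameter, each leg's bounding box inset 31 mm from the nearest pair of top edges, running from z = 0 to the bottom of the top.

B is a door frame. The clear opening is 805 mm wide and 2137 mm high. Two 100 mm wide jambs, 90 mm deep, stand either side of the opening from the floor to the top of the opening. A 53 mm thick head sits across the top of both jambs, spanning the full outside width of the frame.

The door frame is on top of the table.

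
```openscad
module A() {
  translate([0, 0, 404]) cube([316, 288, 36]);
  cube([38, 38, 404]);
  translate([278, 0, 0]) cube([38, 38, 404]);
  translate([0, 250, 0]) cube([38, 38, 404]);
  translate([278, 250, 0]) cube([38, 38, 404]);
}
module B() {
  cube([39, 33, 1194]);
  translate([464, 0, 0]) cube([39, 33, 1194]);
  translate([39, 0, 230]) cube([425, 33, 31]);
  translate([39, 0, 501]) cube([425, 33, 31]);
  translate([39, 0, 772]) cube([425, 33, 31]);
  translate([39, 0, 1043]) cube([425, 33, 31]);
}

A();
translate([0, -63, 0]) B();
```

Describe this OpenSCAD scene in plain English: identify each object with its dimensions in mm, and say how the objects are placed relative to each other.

A is a four-legged stool. The seat is 316×288 mm, 36 mm thick, top at z = 440 mm. It stands on four square legs, each 38×38 mm in cross-section, from z = 0 to the seat underside, each flush with a corner of the seat.

B is a straight ladder. Two 39×33 mm vertical rails, 1194 mm tall, stand 503 mm apart (outside-to-outside) with their front faces coplanar on the −y side. 4 rungs, each 33 mm deep and 31 mm tall, span between the inner faces of the rails, front faces flush with the rails. The lowest rung's underside is at z = 230 mm and rungs are spaced 271 mm apart (underside to underside).

The ladder is on the floor beside the stool on its −y side.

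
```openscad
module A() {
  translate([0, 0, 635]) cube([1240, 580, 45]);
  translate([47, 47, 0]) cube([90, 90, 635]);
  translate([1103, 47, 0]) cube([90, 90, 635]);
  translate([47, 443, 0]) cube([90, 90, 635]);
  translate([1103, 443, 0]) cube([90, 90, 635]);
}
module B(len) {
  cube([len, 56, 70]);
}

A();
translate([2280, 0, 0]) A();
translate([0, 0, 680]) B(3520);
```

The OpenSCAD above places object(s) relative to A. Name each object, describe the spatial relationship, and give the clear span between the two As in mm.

Second table starts at x = 2280; first ends at x = 1240; clear span = 2280 − 1240 = 1040 mm.

A is a table. B is a beam. A beam spans the tops of two tables. The clear span between the two tables is 1040 mm.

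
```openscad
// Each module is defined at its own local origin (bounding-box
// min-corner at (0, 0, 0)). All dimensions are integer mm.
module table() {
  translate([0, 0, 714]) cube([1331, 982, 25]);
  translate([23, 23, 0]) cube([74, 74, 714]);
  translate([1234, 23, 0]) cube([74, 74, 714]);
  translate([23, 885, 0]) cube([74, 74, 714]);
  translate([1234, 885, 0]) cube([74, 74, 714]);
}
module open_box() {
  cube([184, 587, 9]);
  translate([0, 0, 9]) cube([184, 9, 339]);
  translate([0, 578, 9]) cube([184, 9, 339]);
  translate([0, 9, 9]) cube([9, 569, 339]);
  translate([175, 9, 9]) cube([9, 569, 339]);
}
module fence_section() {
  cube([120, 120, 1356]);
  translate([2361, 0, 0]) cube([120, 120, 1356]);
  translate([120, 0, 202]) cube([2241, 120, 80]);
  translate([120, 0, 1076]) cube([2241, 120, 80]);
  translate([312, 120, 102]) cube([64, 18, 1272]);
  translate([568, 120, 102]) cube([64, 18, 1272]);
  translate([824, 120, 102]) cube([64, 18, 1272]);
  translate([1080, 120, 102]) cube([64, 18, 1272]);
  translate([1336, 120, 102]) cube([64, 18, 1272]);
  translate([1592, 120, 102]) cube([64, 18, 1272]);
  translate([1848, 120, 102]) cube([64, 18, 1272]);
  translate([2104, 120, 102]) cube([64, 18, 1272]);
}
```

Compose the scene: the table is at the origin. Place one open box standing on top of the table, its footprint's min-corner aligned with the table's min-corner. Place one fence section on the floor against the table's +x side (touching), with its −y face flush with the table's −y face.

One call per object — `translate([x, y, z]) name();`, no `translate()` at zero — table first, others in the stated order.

table();
translate([0, 0, 739]) open_box();
translate([1331, 0, 0]) fence_section();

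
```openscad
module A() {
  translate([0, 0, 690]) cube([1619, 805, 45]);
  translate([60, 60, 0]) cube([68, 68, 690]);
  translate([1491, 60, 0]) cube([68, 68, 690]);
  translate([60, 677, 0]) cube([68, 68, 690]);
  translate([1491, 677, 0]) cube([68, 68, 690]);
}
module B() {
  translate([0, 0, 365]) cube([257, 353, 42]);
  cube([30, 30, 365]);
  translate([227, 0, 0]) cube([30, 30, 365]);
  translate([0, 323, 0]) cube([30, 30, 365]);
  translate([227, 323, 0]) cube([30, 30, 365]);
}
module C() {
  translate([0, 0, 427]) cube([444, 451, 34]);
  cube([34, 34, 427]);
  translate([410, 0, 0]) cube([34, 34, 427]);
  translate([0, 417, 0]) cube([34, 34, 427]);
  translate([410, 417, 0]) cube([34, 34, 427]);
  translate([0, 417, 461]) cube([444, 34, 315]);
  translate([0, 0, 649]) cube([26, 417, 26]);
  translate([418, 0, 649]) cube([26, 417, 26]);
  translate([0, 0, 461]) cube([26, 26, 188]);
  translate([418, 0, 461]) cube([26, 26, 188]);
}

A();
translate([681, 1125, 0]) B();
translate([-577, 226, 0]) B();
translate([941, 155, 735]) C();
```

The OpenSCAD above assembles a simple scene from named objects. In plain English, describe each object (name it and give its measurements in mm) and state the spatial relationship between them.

A is a rectangular dining table. The top is 1619×805×45 mm with its upper surface at z = 735 mm. It stands on four 68×68 mm square legs, each inset 60 mm from the nearest pair of top edges, running from the floor to the underside of the top.

B is a four-legged stool. The seat is 257×353 mm, 42 mm thick, top at z = 407 mm. It stands on four square legs, each 30×30 mm in cross-section, from z = 0 to the seat underside, each flush with a corner of the seat.

C is a chair. The seat is a 444×451×34 mm slab with its top at z = 461 mm, on four 34×34 mm corner legs (flush with the seat edges, standing on z = 0). A flat backrest 34 mm thick, 315 mm tall, spans the full seat width and rises from the seat top along its +y edge, rear face flush with the rear of the seat. Two armrests of 26×26 mm section run along each side from the seat's front edge to the front of the backrest, top faces 214 mm above the seat top and outer faces flush with the seat's x-edges; a 26×26 mm post under the front of each armrest stands on the seat at the front corner.

Two stools sit around the table at the +y, −x sides. The chair is on top of the table.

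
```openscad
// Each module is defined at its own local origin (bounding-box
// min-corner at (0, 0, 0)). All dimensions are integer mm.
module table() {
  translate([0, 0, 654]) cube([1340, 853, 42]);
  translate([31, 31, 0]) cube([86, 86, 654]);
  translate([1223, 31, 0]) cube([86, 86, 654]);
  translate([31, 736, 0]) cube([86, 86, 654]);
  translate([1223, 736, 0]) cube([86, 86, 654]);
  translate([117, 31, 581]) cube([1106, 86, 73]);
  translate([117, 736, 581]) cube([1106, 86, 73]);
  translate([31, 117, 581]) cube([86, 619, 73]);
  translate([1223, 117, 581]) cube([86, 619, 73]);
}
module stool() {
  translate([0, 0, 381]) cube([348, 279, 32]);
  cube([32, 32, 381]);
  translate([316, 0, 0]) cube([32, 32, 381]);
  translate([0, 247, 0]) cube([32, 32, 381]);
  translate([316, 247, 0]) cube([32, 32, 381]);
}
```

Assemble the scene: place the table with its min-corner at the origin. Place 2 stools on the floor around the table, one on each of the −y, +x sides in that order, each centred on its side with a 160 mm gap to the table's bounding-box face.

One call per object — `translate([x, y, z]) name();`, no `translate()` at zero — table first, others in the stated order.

table();
translate([496, -439, 0]) stool();
translate([1500, 287, 0]) stool();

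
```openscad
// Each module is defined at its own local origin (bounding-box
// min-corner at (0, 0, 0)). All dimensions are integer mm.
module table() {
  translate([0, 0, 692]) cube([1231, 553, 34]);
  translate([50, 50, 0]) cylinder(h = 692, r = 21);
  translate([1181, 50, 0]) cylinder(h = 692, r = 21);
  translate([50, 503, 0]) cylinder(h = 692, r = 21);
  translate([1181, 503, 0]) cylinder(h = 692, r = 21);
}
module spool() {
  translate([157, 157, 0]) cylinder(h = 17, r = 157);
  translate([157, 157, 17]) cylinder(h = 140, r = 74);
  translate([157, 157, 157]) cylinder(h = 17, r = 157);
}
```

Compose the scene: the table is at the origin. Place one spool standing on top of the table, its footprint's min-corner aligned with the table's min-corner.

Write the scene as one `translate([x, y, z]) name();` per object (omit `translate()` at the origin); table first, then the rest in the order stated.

table();
translate([0, 0, 726]) spool();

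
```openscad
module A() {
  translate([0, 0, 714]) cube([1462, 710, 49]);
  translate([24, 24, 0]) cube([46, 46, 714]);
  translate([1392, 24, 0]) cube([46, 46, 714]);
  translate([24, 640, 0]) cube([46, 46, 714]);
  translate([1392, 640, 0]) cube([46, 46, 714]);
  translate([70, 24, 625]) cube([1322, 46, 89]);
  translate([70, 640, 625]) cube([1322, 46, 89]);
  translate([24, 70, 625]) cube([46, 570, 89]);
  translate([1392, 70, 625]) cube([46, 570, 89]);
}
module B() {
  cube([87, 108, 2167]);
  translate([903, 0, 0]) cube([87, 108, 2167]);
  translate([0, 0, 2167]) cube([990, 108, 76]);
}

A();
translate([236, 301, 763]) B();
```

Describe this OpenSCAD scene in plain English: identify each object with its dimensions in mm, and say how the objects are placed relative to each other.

A is a table: top 1462 mm (x) × 710 mm (y), 49 mm thick, upper face at z = 763 mm, on four 46×46 mm square legs, each inset 24 mm from the nearest pair of top edges, running from z = 0 to the bottom of the top. Four apron rails, 46 mm thick and 89 mm tall, run between adjacent legs with their top edges flush with the underside of the top and their outer faces flush with the legs' outer faces.

B is a door frame. The clear opening is 816 mm wide and 2167 mm high. Two 87 mm wide jambs, 108 mm deep, stand either side of the opening from the floor to the top of the opening. A 76 mm thick head sits across the top of both jambs, spanning the full outside width of the frame.

The door frame is on top of the table, centred.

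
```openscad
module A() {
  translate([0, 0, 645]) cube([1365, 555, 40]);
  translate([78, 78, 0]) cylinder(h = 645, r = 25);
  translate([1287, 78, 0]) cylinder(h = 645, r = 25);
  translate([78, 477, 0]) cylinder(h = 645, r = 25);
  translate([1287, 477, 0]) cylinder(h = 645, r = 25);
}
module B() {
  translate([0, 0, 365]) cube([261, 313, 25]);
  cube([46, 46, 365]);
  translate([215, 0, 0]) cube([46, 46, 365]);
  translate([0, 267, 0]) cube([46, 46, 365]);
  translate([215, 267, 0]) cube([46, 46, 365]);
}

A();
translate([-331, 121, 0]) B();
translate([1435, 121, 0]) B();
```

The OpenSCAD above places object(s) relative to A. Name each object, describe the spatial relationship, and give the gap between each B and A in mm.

A is a table. B is a stool. Two stools sit around the table at the −x, +x sides. The gap between each stool and the table is 70 mm.

Each stool's nearest face is 70 mm from the table's bounding box.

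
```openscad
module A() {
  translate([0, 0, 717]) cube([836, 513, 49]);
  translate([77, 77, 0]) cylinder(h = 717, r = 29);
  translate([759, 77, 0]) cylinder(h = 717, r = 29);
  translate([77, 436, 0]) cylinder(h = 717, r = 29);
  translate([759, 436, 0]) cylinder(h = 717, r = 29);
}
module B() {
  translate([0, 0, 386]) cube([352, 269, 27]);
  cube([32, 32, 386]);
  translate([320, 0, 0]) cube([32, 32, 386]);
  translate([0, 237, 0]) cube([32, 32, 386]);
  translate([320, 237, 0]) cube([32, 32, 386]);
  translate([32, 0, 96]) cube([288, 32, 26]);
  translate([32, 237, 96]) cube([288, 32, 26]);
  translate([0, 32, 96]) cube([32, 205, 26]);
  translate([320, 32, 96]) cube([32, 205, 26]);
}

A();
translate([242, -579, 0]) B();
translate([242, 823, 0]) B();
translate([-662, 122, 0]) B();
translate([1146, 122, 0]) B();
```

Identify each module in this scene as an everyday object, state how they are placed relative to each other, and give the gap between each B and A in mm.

A is a table. B is a stool. Four stools sit around the table at the −y, +y, −x, +x sides. The gap between each stool and the table is 310 mm.

Each stool's nearest face is 310 mm from the table's bounding box.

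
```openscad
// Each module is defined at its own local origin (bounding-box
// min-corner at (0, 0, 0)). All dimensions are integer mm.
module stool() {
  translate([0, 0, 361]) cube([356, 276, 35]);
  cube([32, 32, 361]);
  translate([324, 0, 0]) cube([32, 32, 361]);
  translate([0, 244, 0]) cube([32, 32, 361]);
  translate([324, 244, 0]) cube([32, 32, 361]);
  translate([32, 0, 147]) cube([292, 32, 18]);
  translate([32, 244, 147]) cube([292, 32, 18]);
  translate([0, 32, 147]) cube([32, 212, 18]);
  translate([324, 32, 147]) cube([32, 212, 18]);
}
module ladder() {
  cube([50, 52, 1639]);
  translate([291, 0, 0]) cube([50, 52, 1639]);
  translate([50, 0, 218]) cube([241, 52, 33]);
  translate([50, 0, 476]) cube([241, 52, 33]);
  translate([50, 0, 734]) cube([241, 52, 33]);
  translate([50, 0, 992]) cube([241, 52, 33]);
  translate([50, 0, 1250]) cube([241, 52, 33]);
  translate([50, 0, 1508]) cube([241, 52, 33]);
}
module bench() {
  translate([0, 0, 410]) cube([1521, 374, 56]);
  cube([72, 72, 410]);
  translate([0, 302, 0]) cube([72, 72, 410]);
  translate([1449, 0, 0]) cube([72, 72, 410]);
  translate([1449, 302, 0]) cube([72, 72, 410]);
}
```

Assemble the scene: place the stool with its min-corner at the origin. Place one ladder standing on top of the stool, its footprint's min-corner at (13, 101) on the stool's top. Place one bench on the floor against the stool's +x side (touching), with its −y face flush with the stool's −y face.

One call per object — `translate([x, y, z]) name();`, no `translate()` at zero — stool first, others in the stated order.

stool();
translate([13, 101, 396]) ladder();
translate([356, 0, 0]) bench();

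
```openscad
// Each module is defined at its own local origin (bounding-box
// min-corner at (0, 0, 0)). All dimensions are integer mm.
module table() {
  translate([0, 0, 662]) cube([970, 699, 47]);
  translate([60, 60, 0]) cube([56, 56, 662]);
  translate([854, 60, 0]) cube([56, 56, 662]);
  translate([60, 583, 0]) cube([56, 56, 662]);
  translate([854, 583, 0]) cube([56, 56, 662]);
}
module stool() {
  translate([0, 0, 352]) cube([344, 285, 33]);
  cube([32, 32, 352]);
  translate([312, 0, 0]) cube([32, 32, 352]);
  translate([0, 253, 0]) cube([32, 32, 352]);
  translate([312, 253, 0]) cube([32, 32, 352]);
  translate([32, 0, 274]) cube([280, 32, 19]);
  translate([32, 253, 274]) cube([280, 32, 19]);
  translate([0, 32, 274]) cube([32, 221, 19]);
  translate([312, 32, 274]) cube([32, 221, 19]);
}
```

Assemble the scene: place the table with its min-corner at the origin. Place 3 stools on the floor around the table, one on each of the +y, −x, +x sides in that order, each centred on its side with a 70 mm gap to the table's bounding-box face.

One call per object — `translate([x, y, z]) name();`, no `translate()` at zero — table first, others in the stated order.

table();
translate([313, 769, 0]) stool();
translate([-414, 207, 0]) stool();
translate([1040, 207, 0]) stool();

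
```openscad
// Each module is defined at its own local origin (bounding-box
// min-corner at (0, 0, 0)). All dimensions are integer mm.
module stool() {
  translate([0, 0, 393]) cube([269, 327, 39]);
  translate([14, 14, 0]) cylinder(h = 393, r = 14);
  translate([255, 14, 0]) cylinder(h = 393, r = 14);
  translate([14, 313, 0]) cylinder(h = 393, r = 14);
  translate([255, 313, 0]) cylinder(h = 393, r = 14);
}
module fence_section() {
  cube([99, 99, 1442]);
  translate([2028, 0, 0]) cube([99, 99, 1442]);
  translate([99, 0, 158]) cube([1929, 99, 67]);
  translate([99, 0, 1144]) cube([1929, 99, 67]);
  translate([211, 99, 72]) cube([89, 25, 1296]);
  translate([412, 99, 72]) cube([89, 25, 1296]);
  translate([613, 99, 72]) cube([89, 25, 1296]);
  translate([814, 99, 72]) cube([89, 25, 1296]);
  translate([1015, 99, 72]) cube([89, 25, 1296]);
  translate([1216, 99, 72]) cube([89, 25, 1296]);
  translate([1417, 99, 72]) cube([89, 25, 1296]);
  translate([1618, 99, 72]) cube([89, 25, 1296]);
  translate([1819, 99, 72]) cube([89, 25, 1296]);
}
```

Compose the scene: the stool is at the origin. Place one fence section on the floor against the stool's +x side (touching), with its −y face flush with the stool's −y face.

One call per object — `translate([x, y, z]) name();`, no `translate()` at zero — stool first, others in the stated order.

stool();
translate([269, 0, 0]) fence_section();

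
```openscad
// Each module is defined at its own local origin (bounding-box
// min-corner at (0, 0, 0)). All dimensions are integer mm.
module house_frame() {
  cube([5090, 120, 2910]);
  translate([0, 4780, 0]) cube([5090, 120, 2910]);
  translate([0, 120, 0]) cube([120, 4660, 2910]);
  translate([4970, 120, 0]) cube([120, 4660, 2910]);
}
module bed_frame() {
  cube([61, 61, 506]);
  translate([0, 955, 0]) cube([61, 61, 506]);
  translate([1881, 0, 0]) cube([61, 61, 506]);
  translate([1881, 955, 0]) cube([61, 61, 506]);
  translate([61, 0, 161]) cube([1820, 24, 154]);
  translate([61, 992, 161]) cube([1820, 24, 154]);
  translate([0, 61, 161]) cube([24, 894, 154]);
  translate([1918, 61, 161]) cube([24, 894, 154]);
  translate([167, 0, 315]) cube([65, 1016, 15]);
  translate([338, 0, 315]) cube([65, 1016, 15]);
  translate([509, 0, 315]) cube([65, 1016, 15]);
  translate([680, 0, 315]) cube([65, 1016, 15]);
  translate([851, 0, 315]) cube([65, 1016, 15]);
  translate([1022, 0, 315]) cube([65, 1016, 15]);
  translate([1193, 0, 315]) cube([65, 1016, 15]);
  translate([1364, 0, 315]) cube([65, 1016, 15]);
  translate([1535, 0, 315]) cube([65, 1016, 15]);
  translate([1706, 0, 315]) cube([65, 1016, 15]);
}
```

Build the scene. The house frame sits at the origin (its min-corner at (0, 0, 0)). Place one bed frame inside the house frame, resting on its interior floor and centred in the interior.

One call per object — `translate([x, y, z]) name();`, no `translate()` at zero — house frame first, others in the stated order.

house_frame();
translate([1574, 1942, 0]) bed_frame();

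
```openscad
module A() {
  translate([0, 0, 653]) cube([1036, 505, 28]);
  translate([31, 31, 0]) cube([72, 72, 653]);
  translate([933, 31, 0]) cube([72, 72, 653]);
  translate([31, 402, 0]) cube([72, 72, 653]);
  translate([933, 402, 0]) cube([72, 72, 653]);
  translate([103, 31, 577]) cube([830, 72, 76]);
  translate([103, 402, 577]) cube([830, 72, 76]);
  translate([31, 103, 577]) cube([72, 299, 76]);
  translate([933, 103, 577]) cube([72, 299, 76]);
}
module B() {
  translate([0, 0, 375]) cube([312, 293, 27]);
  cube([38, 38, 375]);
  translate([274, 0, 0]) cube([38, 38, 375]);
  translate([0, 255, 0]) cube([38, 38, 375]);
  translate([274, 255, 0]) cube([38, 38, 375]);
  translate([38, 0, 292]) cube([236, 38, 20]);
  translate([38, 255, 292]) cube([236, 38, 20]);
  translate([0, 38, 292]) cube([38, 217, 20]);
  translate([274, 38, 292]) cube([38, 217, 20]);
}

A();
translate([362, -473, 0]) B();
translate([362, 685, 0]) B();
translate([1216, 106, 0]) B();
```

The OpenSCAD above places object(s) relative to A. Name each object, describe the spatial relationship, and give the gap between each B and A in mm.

Each stool's nearest face is 180 mm from the table's bounding box.

A is a table. B is a stool. Three stools sit around the table at the −y, +y, +x sides. The gap between each stool and the table is 180 mm.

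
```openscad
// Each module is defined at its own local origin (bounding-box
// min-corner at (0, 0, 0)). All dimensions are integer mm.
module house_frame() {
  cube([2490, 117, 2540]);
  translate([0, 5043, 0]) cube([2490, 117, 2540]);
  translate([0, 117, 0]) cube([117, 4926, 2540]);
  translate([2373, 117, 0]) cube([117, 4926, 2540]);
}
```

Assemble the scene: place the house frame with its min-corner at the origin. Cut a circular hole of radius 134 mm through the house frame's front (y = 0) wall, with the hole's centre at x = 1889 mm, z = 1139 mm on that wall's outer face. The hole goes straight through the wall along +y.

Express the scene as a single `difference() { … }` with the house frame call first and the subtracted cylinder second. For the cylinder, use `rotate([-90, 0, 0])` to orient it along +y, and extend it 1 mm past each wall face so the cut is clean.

difference() {
  house_frame();
  translate([1889, -1, 1139]) rotate([-90, 0, 0]) cylinder(h = 119, r = 134);
}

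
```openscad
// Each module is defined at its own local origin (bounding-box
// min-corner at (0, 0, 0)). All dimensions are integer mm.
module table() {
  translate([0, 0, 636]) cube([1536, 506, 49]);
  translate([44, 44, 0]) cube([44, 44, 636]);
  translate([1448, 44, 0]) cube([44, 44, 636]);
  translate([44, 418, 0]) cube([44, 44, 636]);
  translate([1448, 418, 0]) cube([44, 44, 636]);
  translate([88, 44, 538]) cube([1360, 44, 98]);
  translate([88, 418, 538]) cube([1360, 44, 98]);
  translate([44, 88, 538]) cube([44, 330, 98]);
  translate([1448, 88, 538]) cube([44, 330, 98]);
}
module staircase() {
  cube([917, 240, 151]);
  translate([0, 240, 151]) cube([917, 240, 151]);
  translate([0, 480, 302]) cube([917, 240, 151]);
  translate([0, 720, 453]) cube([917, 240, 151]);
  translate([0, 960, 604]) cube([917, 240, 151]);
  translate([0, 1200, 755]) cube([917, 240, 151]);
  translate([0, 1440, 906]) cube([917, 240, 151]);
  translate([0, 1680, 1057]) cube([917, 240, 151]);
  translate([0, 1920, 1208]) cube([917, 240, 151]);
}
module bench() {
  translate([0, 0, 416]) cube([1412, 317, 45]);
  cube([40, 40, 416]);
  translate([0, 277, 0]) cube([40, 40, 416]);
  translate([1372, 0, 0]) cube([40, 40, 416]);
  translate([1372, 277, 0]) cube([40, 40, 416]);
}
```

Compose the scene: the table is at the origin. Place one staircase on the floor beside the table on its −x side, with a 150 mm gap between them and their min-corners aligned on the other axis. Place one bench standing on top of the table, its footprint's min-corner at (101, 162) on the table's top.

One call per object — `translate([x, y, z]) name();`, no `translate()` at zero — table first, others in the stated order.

table();
translate([-1067, 0, 0]) staircase();
translate([101, 162, 685]) bench();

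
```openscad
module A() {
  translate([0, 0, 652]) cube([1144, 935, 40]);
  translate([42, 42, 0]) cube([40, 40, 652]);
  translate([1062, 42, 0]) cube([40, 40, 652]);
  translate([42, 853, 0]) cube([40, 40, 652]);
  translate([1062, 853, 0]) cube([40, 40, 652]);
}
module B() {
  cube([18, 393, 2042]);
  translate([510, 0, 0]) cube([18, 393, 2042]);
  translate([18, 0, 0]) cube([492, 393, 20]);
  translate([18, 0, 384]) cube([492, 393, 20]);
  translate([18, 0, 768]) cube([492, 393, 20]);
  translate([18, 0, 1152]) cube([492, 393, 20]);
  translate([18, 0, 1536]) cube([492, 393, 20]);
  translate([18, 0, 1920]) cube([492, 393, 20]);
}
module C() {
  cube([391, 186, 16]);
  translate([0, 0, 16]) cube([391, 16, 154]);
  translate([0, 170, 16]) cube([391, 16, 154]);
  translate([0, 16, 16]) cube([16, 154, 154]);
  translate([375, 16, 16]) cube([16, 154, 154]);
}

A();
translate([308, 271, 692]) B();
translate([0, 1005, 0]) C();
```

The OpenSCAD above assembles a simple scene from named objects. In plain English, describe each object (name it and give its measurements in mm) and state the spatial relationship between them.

A is a table: top 1144 mm (x) × 935 mm (y), 40 mm thick, upper face at z = 692 mm, on four 40×40 mm square legs, each inset 42 mm from the nearest pair of top edges, running from z = 0 to the bottom of the top.

B is a bookshelf 528 mm wide overall, 393 mm deep and 2042 mm tall. The two sides are 18 mm thick vertical panels. 6 horizontal shelves of 20 mm thickness span between the inner faces of the sides; the lowest shelf sits on the floor and shelves are stacked with a clear vertical gap of 364 mm between each pair.

C is an open-topped rectangular box: outside dimensions 391×186×170 mm, with a uniform wall and base thickness of 16 mm. The base is a full 391×186 slab on the floor; four walls sit on top of the base. The front and back walls (the −y and +y sides) span the full width; the two side walls fit between them.

The bookshelf is on top of the table, centred. The open box is on the floor beside the table on its +y side.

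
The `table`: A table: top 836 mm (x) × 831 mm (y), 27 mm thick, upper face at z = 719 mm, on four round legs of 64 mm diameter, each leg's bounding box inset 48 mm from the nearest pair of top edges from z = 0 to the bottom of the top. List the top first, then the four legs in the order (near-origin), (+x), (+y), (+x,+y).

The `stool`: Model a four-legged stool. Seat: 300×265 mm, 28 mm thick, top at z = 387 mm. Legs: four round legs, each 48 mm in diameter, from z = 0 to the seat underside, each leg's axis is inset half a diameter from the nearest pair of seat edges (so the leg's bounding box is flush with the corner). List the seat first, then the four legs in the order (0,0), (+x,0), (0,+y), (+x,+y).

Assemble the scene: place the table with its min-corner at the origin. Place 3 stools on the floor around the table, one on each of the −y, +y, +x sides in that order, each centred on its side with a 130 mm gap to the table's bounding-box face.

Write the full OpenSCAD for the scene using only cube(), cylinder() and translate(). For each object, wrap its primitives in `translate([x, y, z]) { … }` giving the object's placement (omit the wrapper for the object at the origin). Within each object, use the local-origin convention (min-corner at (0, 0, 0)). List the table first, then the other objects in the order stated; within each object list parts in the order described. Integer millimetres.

translate([0, 0, 692]) cube([836, 831, 27]);
translate([80, 80, 0]) cylinder(h = 692, r = 32);
translate([756, 80, 0]) cylinder(h = 692, r = 32);
translate([80, 751, 0]) cylinder(h = 692, r = 32);
translate([756, 751, 0]) cylinder(h = 692, r = 32);
translate([268, -395, 0]) {
  translate([0, 0, 359]) cube([300, 265, 28]);
  translate([24, 24, 0]) cylinder(h = 359, r = 24);
  translate([276, 24, 0]) cylinder(h = 359, r = 24);
  translate([24, 241, 0]) cylinder(h = 359, r = 24);
  translate([276, 241, 0]) cylinder(h = 359, r = 24);
}
translate([268, 961, 0]) {
  translate([0, 0, 359]) cube([300, 265, 28]);
  translate([24, 24, 0]) cylinder(h = 359, r = 24);
  translate([276, 24, 0]) cylinder(h = 359, r = 24);
  translate([24, 241, 0]) cylinder(h = 359, r = 24);
  translate([276, 241, 0]) cylinder(h = 359, r = 24);
}
translate([966, 283, 0]) {
  translate([0, 0, 359]) cube([300, 265, 28]);
  translate([24, 24, 0]) cylinder(h = 359, r = 24);
  translate([276, 24, 0]) cylinder(h = 359, r = 24);
  translate([24, 241, 0]) cylinder(h = 359, r = 24);
  translate([276, 241, 0]) cylinder(h = 359, r = 24);
}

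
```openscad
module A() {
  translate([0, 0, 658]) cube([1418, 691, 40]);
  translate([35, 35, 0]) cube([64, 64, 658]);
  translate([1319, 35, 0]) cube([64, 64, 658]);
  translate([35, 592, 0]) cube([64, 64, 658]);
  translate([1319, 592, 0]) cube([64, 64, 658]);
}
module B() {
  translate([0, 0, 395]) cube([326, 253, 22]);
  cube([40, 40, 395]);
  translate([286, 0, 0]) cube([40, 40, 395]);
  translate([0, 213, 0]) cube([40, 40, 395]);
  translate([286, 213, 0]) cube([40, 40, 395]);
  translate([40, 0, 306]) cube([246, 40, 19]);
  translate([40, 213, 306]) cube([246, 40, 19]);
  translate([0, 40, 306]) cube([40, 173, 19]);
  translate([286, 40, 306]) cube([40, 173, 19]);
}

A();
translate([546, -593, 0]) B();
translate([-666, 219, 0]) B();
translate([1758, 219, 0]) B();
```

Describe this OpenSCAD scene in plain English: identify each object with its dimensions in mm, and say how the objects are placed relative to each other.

A is a table: top 1418 mm (x) × 691 mm (y), 40 mm thick, upper face at z = 698 mm, on four 64×64 mm square legs, each inset 35 mm from the nearest pair of top edges, running from z = 0 to the bottom of the top.

B is a four-legged stool. The seat is 326×253 mm, 22 mm thick, top at z = 417 mm. It stands on four square legs, each 40×40 mm in cross-section, from z = 0 to the seat underside, each flush with a corner of the seat. Four stretchers, 40 mm wide and 19 mm tall, connect adjacent legs with their undersides at z = 306 mm, each running between the inner faces of the legs it joins and aligned with the legs' outer faces on the other axis.

Three stools sit around the table at the −y, −x, +x sides.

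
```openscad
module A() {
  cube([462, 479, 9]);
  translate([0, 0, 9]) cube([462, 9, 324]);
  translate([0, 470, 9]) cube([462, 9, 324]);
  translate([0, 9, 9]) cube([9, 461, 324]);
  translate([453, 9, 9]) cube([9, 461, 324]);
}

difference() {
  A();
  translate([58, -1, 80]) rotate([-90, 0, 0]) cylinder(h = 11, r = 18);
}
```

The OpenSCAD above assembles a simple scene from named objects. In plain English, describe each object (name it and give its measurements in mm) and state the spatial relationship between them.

A is an open-topped rectangular box: outside dimensions 462×479×333 mm, with a uniform wall and base thickness of 9 mm. The base is a full 462×479 slab on the floor; four walls sit on top of the base. The front and back walls (the −y and +y sides) span the full width; the two side walls fit between them.

The open box has a circular hole of radius 18 mm through its front wall, centred at (x = 58, z = 80).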